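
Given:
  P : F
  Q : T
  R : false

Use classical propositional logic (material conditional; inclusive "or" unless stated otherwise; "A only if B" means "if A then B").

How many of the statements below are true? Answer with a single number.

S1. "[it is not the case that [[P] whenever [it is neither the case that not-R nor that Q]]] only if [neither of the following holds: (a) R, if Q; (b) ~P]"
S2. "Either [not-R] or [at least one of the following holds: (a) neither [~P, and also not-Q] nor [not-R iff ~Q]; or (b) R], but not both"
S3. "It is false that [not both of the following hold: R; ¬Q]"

1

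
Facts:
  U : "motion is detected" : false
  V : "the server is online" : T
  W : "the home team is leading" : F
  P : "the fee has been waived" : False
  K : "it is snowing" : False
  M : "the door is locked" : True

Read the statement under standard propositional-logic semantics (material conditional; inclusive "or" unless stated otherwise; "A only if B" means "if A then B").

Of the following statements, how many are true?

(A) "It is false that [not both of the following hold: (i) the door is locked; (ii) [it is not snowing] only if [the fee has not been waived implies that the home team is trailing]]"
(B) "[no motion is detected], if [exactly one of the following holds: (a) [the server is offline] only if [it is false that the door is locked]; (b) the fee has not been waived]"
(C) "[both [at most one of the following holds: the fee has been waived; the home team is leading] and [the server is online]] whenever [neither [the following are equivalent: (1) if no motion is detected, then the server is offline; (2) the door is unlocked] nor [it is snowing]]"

(A): Parsed as ~(M nand (~K -> (~P -> ~W)))

~K = ~F = T
~P = ~F = T
~W = ~F = T
~P -> ~W = T -> T = T
~K -> (~P -> ~W) = T -> T = T
M nand (~K -> (~P -> ~W)) = T nand T = F
~(M nand (~K -> (~P -> ~W))) = ~F = T
Thus (A) is true.

(B): In symbols: ((~V -> ~M) xor ~P) -> ~U

~V = ~T = F
~M = ~T = F
~V -> ~M = F -> F = T
~P = ~F = T
(~V -> ~M) xor ~P = T xor T = F
~U = ~F = T
((~V -> ~M) xor ~P) -> ~U = F -> T = T
Thus (B) is true.

(C): This is (((~U -> ~V) <-> ~M) nor K) -> ((P nand W) & V).

~U = ~F = T
~V = ~T = F
~U -> ~V = T -> F = F
~M = ~T = F
(~U -> ~V) <-> ~M = F <-> F = T
((~U -> ~V) <-> ~M) nor K = T nor F = F
P nand W = F nand F = T
(P nand W) & V = T & T = T
(((~U -> ~V) <-> ~M) nor K) -> ((P nand W) & V) = F -> T = T
Thus (C) is true.

3 of the 3 statements are true.

3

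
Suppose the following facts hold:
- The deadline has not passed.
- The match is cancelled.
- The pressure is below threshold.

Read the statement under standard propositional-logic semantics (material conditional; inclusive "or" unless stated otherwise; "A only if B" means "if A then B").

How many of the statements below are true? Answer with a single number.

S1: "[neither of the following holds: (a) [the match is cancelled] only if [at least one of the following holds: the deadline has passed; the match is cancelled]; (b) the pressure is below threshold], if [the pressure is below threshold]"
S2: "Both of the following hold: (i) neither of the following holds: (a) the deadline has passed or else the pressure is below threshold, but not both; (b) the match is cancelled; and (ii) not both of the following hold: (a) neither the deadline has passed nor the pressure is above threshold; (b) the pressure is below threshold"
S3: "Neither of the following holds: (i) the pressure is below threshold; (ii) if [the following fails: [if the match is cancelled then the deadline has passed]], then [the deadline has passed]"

0

Let S = "the pressure is above threshold" (F), P = "the match is cancelled" (T), L = "the deadline has passed" (F).

S1: This is ¬S → ((P → (L ∨ P)) ↓ ¬S).

¬S = ¬F = T
L ∨ P = F ∨ T = T
P → (L ∨ P) = T → T = T
¬S = ¬F = T
(P → (L ∨ P)) ↓ ¬S = T ↓ T = F
¬S → ((P → (L ∨ P)) ↓ ¬S) = T → F = F
Hence S1 is false.

S2: In symbols: ((L ⊕ ¬S) ↓ P) ∧ ((L ↓ S) ↑ ¬S)

¬S = ¬F = T
L ⊕ ¬S = F ⊕ T = T
(L ⊕ ¬S) ↓ P = T ↓ T = F
L ↓ S = F ↓ F = T
¬S = ¬F = T
(L ↓ S) ↑ ¬S = T ↑ T = F
((L ⊕ ¬S) ↓ P) ∧ ((L ↓ S) ↑ ¬S) = F ∧ F = F
Hence S2 is false.

S3: In symbols: ¬S ↓ (¬(P → L) → L)

¬S = ¬F = T
P → L = T → F = F
¬(P → L) = ¬F = T
¬(P → L) → L = T → F = F
¬S ↓ (¬(P → L) → L) = T ↓ F = F
Hence S3 is false.

0 of the 3 statements are true (none).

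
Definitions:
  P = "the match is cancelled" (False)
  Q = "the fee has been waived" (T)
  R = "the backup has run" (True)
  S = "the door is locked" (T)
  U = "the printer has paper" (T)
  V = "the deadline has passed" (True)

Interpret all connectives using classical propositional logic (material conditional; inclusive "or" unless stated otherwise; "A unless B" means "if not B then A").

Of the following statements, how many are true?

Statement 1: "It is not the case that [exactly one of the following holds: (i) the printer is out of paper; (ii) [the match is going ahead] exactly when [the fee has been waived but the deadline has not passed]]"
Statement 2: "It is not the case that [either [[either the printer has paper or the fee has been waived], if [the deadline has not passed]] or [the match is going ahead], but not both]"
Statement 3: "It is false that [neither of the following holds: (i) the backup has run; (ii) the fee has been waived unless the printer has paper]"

3

Statement 1: This is ~(~U xor (~P <-> (Q & ~V))).

~U = ~T = F
~P = ~F = T
~V = ~T = F
Q & ~V = T & F = F
~P <-> (Q & ~V) = T <-> F = F
~U xor (~P <-> (Q & ~V)) = F xor F = F
~(~U xor (~P <-> (Q & ~V))) = ~F = T
Hence Statement 1 is true.

Statement 2: Formalization: ~((~V -> (U | Q)) xor ~P)

~V = ~T = F
U | Q = T | T = T
~V -> (U | Q) = F -> T = T
~P = ~F = T
(~V -> (U | Q)) xor ~P = T xor T = F
~((~V -> (U | Q)) xor ~P) = ~F = T
Thus Statement 2 is true.

Statement 3: Formalization: ~(R nor (Q | U))

Q | U = T | T = T
R nor (Q | U) = T nor T = F
~(R nor (Q | U)) = ~F = T
Thus Statement 3 is true.

Count: 3.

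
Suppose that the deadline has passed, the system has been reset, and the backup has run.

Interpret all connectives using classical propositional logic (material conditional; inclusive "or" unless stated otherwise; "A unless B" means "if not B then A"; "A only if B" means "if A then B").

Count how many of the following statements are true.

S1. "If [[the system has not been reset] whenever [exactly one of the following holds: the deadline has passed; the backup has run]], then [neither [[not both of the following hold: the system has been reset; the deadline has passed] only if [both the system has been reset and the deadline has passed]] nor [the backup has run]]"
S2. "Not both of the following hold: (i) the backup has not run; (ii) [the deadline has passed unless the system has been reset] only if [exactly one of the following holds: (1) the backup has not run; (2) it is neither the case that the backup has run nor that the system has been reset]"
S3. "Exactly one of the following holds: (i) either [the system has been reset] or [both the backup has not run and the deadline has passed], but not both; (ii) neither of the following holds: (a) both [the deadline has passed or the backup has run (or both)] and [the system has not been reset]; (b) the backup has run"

2

Let P = "the deadline has passed" (True), R = "the backup has run" (True), Q = "the system has been reset" (True).

S1: Formalization: ((P xor R) -> not Q) -> (((Q nand P) -> (Q and P)) nor R)

P xor R = True xor True = False
not Q = not True = False
(P xor R) -> not Q = False -> False = True
Q nand P = True nand True = False
Q and P = True and True = True
(Q nand P) -> (Q and P) = False -> True = True
((Q nand P) -> (Q and P)) nor R = True nor True = False
((P xor R) -> not Q) -> (((Q nand P) -> (Q and P)) nor R) = True -> False = False
Thus S1 is false.

S2: Formalization: not R nand ((P or Q) -> (not R xor (R nor Q)))

not R = not True = False
P or Q = True or True = True
not R = not True = False
R nor Q = True nor True = False
not R xor (R nor Q) = False xor False = False
(P or Q) -> (not R xor (R nor Q)) = True -> False = False
not R nand ((P or Q) -> (not R xor (R nor Q))) = False nand False = True
So S2 is true.

S3: Formalization: (Q xor (not R and P)) xor (((P or R) and not Q) nor R)

not R = not True = False
not R and P = False and True = False
Q xor (not R and P) = True xor False = True
P or R = True or True = True
not Q = not True = False
(P or R) and not Q = True and False = False
((P or R) and not Q) nor R = False nor True = False
(Q xor (not R and P)) xor (((P or R) and not Q) nor R) = True xor False = True
Thus S3 is true.

Count: 2.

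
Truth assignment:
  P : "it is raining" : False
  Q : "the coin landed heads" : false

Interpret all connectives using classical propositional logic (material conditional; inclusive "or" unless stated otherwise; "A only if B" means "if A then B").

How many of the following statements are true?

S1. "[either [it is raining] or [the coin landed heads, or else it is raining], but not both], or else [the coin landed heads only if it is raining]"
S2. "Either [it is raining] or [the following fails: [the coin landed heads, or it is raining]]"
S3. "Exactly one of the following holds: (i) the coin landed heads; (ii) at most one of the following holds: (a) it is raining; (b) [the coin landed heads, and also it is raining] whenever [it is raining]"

S1: In symbols: (P ⊕ (Q ∨ P)) ∨ (Q → P)

Q ∨ P = F ∨ F = F
P ⊕ (Q ∨ P) = F ⊕ F = F
Q → P = F → F = T
(P ⊕ (Q ∨ P)) ∨ (Q → P) = F ∨ T = T
So S1 is true.

S2: In symbols: P ∨ ¬(Q ∨ P)

Q ∨ P = F ∨ F = F
¬(Q ∨ P) = ¬F = T
P ∨ ¬(Q ∨ P) = F ∨ T = T
So S2 is true.

S3: In symbols: Q ⊕ (P ↑ (P → (Q ∧ P)))

Q ∧ P = F ∧ F = F
P → (Q ∧ P) = F → F = T
P ↑ (P → (Q ∧ P)) = F ↑ T = T
Q ⊕ (P ↑ (P → (Q ∧ P))) = F ⊕ T = T
Hence S3 is true.

Count: 3.

3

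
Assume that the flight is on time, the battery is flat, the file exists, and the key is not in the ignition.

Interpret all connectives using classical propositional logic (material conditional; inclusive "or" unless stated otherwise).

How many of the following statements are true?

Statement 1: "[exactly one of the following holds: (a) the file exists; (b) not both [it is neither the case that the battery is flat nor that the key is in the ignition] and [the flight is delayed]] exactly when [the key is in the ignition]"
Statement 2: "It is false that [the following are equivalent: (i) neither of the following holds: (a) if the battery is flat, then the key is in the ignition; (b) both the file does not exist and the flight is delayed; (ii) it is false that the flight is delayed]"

1

Let P = "the file exists" (True), V = "the battery is charged" (False), R = "the key is in the ignition" (False), S = "the flight is delayed" (False).

Statement 1: This is (P xor ((not V nor R) nand S)) iff R.

not V = not False = True
not V nor R = True nor False = False
(not V nor R) nand S = False nand False = True
P xor ((not V nor R) nand S) = True xor True = False
(P xor ((not V nor R) nand S)) iff R = False iff False = True
So Statement 1 is true.

Statement 2: Parsed as not (((not V -> R) nor (not P and S)) iff not S)

not V = not False = True
not V -> R = True -> False = False
not P = not True = False
not P and S = False and False = False
(not V -> R) nor (not P and S) = False nor False = True
not S = not False = True
((not V -> R) nor (not P and S)) iff not S = True iff True = True
not (((not V -> R) nor (not P and S)) iff not S) = not True = False
Hence Statement 2 is false.

1 of the 2 statements is true (Statement 1).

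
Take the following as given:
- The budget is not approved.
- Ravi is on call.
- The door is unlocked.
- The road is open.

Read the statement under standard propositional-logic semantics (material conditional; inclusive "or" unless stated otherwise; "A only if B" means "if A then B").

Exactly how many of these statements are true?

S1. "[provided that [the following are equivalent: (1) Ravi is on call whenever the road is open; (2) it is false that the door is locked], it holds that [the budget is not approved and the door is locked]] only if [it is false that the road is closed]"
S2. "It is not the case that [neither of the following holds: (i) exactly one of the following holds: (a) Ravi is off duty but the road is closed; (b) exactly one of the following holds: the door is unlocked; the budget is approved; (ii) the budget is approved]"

2

Let W = "the road is closed" (F), U = "Ravi is on call" (T), D = "the door is locked" (F), N = "the budget is approved" (F).

S1: Formalization: (((¬W → U) ↔ ¬D) → (¬N ∧ D)) → ¬W

¬W = ¬F = T
¬W → U = T → T = T
¬D = ¬F = T
(¬W → U) ↔ ¬D = T ↔ T = T
¬N = ¬F = T
¬N ∧ D = T ∧ F = F
((¬W → U) ↔ ¬D) → (¬N ∧ D) = T → F = F
¬W = ¬F = T
(((¬W → U) ↔ ¬D) → (¬N ∧ D)) → ¬W = F → T = T
So S1 is true.

S2: This is ¬(((¬U ∧ W) ⊕ (¬D ⊕ N)) ↓ N).

¬U = ¬T = F
¬U ∧ W = F ∧ F = F
¬D = ¬F = T
¬D ⊕ N = T ⊕ F = T
(¬U ∧ W) ⊕ (¬D ⊕ N) = F ⊕ T = T
((¬U ∧ W) ⊕ (¬D ⊕ N)) ↓ N = T ↓ F = F
¬(((¬U ∧ W) ⊕ (¬D ⊕ N)) ↓ N) = ¬F = T
So S2 is true.

2 of the 2 statements are true (S1, S2).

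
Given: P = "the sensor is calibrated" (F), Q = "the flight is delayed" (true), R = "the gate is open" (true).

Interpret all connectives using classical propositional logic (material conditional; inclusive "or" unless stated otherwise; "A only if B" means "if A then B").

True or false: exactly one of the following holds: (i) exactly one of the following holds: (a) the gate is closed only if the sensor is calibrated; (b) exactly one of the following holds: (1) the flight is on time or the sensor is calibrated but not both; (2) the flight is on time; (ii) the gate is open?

False

In symbols: ((¬R → P) ⊕ ((¬Q ⊕ P) ⊕ ¬Q)) ⊕ R

¬R = ¬T = F
¬R → P = F → F = T
¬Q = ¬T = F
¬Q ⊕ P = F ⊕ F = F
¬Q = ¬T = F
(¬Q ⊕ P) ⊕ ¬Q = F ⊕ F = F
(¬R → P) ⊕ ((¬Q ⊕ P) ⊕ ¬Q) = T ⊕ F = T
((¬R → P) ⊕ ((¬Q ⊕ P) ⊕ ¬Q)) ⊕ R = T ⊕ T = F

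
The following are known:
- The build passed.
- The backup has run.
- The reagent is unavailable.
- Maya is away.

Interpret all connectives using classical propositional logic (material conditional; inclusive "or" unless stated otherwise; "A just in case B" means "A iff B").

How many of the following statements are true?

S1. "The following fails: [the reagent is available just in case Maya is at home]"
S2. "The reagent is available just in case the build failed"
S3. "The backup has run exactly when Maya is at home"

Let R = "the reagent is available" (F), S = "Maya is at home" (F), P = "the build passed" (T), Q = "the backup has run" (T).

S1: Parsed as ~(R <-> S)

R <-> S = F <-> F = T
~(R <-> S) = ~T = F
Thus S1 is false.

S2: This is R <-> ~P.

~P = ~T = F
R <-> ~P = F <-> F = T
Thus S2 is true.

S3: Formalization: Q <-> S

Q <-> S = T <-> F = F
So S3 is false.

1 of the 3 statements is true.

1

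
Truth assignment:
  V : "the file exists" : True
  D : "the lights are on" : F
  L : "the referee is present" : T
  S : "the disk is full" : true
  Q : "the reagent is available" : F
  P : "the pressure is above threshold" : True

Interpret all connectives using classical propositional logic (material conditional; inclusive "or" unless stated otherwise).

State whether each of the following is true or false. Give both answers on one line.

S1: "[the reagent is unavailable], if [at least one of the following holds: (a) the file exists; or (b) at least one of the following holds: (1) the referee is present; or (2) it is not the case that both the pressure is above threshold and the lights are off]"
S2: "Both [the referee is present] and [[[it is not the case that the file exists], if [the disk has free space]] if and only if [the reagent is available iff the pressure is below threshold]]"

S1 true, S2 true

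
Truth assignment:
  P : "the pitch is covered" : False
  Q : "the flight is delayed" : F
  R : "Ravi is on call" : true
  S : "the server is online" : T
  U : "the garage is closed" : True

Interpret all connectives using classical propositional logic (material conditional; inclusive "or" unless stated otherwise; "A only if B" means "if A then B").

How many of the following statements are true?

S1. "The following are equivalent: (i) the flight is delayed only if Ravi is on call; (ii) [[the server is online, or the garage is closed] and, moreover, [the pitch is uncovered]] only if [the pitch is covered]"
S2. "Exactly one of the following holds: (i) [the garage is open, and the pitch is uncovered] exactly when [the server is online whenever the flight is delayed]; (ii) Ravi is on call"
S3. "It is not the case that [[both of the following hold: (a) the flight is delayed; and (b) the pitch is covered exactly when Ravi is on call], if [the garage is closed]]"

2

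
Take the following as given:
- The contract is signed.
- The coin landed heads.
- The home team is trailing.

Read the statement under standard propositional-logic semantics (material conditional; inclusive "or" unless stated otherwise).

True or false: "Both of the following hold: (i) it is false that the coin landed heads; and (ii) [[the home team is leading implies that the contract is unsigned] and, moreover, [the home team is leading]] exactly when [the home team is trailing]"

false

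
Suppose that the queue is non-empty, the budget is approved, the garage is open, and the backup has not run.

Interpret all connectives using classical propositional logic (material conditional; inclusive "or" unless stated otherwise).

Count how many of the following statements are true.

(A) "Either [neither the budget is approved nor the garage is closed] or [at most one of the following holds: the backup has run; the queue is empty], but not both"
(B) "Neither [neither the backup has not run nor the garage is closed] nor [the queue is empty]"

2

Let Q = "the budget is approved" (T), R = "the garage is closed" (F), S = "the backup has run" (F), P = "the queue is empty" (F).

(A): In symbols: (Q nor R) xor (S nand P)

Q nor R = T nor F = F
S nand P = F nand F = T
(Q nor R) xor (S nand P) = F xor T = T
Hence (A) is true.

(B): Parsed as (~S nor R) nor P

~S = ~F = T
~S nor R = T nor F = F
(~S nor R) nor P = F nor F = T
Thus (B) is true.

2 of the 2 statements are true ((A), (B)).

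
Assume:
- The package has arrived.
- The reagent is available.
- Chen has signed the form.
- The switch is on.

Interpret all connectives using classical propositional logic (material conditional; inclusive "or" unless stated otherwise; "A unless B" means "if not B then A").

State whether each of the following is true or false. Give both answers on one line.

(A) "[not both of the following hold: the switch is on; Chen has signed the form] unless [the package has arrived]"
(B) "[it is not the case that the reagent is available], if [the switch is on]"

(A) true; (B) false

Let S = "the switch is on" (T), R = "Chen has signed the form" (T), P = "the package has arrived" (T), Q = "the reagent is available" (T).

(A): In symbols: (S nand R) | P

S nand R = T nand T = F
(S nand R) | P = F | T = T
Hence (A) is true.

(B): Parsed as S -> ~Q

~Q = ~T = F
S -> ~Q = T -> F = F
Hence (B) is false.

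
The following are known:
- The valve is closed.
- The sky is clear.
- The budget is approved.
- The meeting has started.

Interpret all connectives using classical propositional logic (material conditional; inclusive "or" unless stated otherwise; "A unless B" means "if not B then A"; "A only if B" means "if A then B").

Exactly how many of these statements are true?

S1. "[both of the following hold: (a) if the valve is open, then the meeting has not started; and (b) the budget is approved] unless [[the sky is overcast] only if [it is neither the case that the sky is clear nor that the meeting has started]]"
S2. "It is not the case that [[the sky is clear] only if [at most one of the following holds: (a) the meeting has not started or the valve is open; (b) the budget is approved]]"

Let P = "the valve is open" (F), S = "the meeting has started" (T), R = "the budget is approved" (T), Q = "the sky is overcast" (F).

S1: This is ((P -> ~S) & R) | (Q -> (~Q nor S)).

~S = ~T = F
P -> ~S = F -> F = T
(P -> ~S) & R = T & T = T
~Q = ~F = T
~Q nor S = T nor T = F
Q -> (~Q nor S) = F -> F = T
((P -> ~S) & R) | (Q -> (~Q nor S)) = T | T = T
So S1 is true.

S2: Formalization: ~(~Q -> ((~S | P) nand R))

~Q = ~F = T
~S = ~T = F
~S | P = F | F = F
(~S | P) nand R = F nand T = T
~Q -> ((~S | P) nand R) = T -> T = T
~(~Q -> ((~S | P) nand R)) = ~T = F
Thus S2 is false.

True statements: 1.

1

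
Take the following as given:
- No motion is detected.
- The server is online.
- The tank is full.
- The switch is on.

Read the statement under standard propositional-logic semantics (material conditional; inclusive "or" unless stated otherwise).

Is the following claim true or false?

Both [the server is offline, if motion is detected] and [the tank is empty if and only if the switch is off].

Let P = "motion is detected" (False), Q = "the server is online" (True), R = "the tank is full" (True), S = "the switch is on" (True).
Parsed as (P -> not Q) and (not R iff not S)

not Q = not True = False
P -> not Q = False -> False = True
not R = not True = False
not S = not True = False
not R iff not S = False iff False = True
(P -> not Q) and (not R iff not S) = True and True = True

True.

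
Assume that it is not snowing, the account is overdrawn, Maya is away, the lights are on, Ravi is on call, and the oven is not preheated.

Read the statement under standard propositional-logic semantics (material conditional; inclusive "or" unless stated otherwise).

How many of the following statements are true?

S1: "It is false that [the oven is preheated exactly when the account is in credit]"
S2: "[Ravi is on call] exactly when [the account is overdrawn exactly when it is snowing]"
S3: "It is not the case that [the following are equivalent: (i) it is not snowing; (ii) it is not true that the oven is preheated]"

0

Let V = "the oven is preheated" (F), Q = "the account is overdrawn" (T), U = "Ravi is on call" (T), P = "it is snowing" (F).

S1: This is ~(V <-> ~Q).

~Q = ~T = F
V <-> ~Q = F <-> F = T
~(V <-> ~Q) = ~T = F
Hence S1 is false.

S2: Formalization: U <-> (Q <-> P)

Q <-> P = T <-> F = F
U <-> (Q <-> P) = T <-> F = F
Thus S2 is false.

S3: Formalization: ~(~P <-> ~V)

~P = ~F = T
~V = ~F = T
~P <-> ~V = T <-> T = T
~(~P <-> ~V) = ~T = F
So S3 is false.

Count: 0.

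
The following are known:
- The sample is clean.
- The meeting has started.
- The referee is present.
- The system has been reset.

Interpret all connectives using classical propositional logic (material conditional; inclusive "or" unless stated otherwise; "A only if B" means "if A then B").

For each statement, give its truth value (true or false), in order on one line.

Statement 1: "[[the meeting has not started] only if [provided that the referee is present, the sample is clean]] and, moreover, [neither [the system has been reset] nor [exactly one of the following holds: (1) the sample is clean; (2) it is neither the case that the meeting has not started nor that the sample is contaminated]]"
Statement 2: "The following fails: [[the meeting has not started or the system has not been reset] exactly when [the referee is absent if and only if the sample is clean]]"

Statement 1 False, Statement 2 False

Let Q = "the meeting has started" (True), R = "the referee is present" (True), P = "the sample is contaminated" (False), S = "the system has been reset" (True).

Statement 1: In symbols: (not Q -> (R -> not P)) and (S nor (not P xor (not Q nor P)))

not Q = not True = False
not P = not False = True
R -> not P = True -> True = True
not Q -> (R -> not P) = False -> True = True
not P = not False = True
not Q = not True = False
not Q nor P = False nor False = True
not P xor (not Q nor P) = True xor True = False
S nor (not P xor (not Q nor P)) = True nor False = False
(not Q -> (R -> not P)) and (S nor (not P xor (not Q nor P))) = True and False = False
So Statement 1 is false.

Statement 2: This is not ((not Q or not S) iff (not R iff not P)).

not Q = not True = False
not S = not True = False
not Q or not S = False or False = False
not R = not True = False
not P = not False = True
not R iff not P = False iff True = False
(not Q or not S) iff (not R iff not P) = False iff False = True
not ((not Q or not S) iff (not R iff not P)) = not True = False
So Statement 2 is false.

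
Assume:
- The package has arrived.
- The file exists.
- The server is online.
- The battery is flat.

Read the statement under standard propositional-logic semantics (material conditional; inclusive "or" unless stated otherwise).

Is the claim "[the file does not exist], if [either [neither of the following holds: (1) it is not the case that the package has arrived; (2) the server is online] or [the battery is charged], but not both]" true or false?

Let P = "the package has arrived" (True), R = "the server is online" (True), S = "the battery is charged" (False), Q = "the file exists" (True).
This is ((not P nor R) xor S) -> not Q.

not P = not True = False
not P nor R = False nor True = False
(not P nor R) xor S = False xor False = False
not Q = not True = False
((not P nor R) xor S) -> not Q = False -> False = True

The statement is true.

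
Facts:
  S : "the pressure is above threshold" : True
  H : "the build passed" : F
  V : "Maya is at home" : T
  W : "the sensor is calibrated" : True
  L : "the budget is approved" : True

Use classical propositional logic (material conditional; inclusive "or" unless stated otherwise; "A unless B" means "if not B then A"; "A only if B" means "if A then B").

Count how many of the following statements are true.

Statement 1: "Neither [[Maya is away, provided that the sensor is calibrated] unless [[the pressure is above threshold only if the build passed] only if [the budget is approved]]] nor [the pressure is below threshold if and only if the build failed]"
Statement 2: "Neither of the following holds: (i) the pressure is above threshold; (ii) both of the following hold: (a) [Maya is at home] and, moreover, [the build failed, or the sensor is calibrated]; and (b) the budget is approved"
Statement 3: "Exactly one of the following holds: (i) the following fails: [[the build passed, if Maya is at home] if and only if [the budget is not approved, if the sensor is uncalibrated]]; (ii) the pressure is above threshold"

Statement 1: This is ((W -> ~V) | ((S -> H) -> L)) nor (~S <-> ~H).

~V = ~T = F
W -> ~V = T -> F = F
S -> H = T -> F = F
(S -> H) -> L = F -> T = T
(W -> ~V) | ((S -> H) -> L) = F | T = T
~S = ~T = F
~H = ~F = T
~S <-> ~H = F <-> T = F
((W -> ~V) | ((S -> H) -> L)) nor (~S <-> ~H) = T nor F = F
So Statement 1 is false.

Statement 2: Parsed as S nor ((V & (~H | W)) & L)

~H = ~F = T
~H | W = T | T = T
V & (~H | W) = T & T = T
(V & (~H | W)) & L = T & T = T
S nor ((V & (~H | W)) & L) = T nor T = F
Thus Statement 2 is false.

Statement 3: Parsed as ~((V -> H) <-> (~W -> ~L)) xor S

V -> H = T -> F = F
~W = ~T = F
~L = ~T = F
~W -> ~L = F -> F = T
(V -> H) <-> (~W -> ~L) = F <-> T = F
~((V -> H) <-> (~W -> ~L)) = ~F = T
~((V -> H) <-> (~W -> ~L)) xor S = T xor T = F
So Statement 3 is false.

Count: 0.

0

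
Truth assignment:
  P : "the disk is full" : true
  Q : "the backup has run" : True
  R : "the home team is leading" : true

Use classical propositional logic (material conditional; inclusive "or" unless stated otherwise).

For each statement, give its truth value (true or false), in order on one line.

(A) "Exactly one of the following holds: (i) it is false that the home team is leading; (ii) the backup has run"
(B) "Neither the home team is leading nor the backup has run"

(A): Formalization: ~R xor Q

~R = ~T = F
~R xor Q = F xor T = T
Thus (A) is true.

(B): Parsed as R nor Q

R nor Q = T nor T = F
Hence (B) is false.

(A) True / (B) False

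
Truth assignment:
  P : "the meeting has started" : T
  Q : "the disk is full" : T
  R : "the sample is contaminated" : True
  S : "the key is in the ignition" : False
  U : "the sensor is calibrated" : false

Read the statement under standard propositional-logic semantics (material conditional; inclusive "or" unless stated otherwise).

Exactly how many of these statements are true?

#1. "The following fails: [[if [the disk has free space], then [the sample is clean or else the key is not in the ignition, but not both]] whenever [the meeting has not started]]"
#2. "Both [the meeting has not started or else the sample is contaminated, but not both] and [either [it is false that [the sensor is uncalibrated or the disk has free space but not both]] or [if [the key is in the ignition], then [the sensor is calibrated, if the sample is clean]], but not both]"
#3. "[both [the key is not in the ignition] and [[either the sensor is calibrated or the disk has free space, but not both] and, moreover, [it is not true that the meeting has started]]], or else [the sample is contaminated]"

2

#1: Formalization: ¬(¬P → (¬Q → (¬R ⊕ ¬S)))

¬P = ¬T = F
¬Q = ¬T = F
¬R = ¬T = F
¬S = ¬F = T
¬R ⊕ ¬S = F ⊕ T = T
¬Q → (¬R ⊕ ¬S) = F → T = T
¬P → (¬Q → (¬R ⊕ ¬S)) = F → T = T
¬(¬P → (¬Q → (¬R ⊕ ¬S))) = ¬T = F
So #1 is false.

#2: Parsed as (¬P ⊕ R) ∧ (¬(¬U ⊕ ¬Q) ⊕ (S → (¬R → U)))

¬P = ¬T = F
¬P ⊕ R = F ⊕ T = T
¬U = ¬F = T
¬Q = ¬T = F
¬U ⊕ ¬Q = T ⊕ F = T
¬(¬U ⊕ ¬Q) = ¬T = F
¬R = ¬T = F
¬R → U = F → F = T
S → (¬R → U) = F → T = T
¬(¬U ⊕ ¬Q) ⊕ (S → (¬R → U)) = F ⊕ T = T
(¬P ⊕ R) ∧ (¬(¬U ⊕ ¬Q) ⊕ (S → (¬R → U))) = T ∧ T = T
Thus #2 is true.

#3: Formalization: (¬S ∧ ((U ⊕ ¬Q) ∧ ¬P)) ∨ R

¬S = ¬F = T
¬Q = ¬T = F
U ⊕ ¬Q = F ⊕ F = F
¬P = ¬T = F
(U ⊕ ¬Q) ∧ ¬P = F ∧ F = F
¬S ∧ ((U ⊕ ¬Q) ∧ ¬P) = T ∧ F = F
(¬S ∧ ((U ⊕ ¬Q) ∧ ¬P)) ∨ R = F ∨ T = T
Thus #3 is true.

2 of the 3 statements are true.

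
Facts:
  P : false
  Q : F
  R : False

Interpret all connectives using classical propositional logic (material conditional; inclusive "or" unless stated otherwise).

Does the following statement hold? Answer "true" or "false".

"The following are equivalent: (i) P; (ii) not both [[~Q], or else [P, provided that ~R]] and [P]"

Formalization: P ↔ ((¬Q ∨ (¬R → P)) ↑ P)

¬Q = ¬F = T
¬R = ¬F = T
¬R → P = T → F = F
¬Q ∨ (¬R → P) = T ∨ F = T
(¬Q ∨ (¬R → P)) ↑ P = T ↑ F = T
P ↔ ((¬Q ∨ (¬R → P)) ↑ P) = F ↔ T = F

False.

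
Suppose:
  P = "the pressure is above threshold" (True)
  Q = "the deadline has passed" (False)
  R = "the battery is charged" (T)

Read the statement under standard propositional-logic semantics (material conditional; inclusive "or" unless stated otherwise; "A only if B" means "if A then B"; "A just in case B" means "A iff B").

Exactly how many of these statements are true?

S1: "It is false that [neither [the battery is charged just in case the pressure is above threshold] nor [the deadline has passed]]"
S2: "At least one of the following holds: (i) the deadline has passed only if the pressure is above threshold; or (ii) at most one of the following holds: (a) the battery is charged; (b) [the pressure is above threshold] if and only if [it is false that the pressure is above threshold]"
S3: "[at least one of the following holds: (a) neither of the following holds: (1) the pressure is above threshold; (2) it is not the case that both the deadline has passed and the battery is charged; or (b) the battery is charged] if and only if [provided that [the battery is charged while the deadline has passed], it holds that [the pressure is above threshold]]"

S1: This is not ((R iff P) nor Q).

R iff P = True iff True = True
(R iff P) nor Q = True nor False = False
not ((R iff P) nor Q) = not False = True
So S1 is true.

S2: In symbols: (Q -> P) or (R nand (P iff not P))

Q -> P = False -> True = True
not P = not True = False
P iff not P = True iff False = False
R nand (P iff not P) = True nand False = True
(Q -> P) or (R nand (P iff not P)) = True or True = True
So S2 is true.

S3: This is ((P nor (Q nand R)) or R) iff ((R and Q) -> P).

Q nand R = False nand True = True
P nor (Q nand R) = True nor True = False
(P nor (Q nand R)) or R = False or True = True
R and Q = True and False = False
(R and Q) -> P = False -> True = True
((P nor (Q nand R)) or R) iff ((R and Q) -> P) = True iff True = True
Hence S3 is true.

True statements: 3.

3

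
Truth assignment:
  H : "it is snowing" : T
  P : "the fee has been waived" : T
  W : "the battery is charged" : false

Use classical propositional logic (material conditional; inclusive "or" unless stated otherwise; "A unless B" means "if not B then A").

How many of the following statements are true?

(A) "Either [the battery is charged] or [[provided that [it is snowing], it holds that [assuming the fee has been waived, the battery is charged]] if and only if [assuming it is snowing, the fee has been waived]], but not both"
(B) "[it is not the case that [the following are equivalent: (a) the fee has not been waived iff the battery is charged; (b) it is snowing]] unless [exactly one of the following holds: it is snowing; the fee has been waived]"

0

(A): Parsed as W xor ((H -> (P -> W)) iff (H -> P))

P -> W = True -> False = False
H -> (P -> W) = True -> False = False
H -> P = True -> True = True
(H -> (P -> W)) iff (H -> P) = False iff True = False
W xor ((H -> (P -> W)) iff (H -> P)) = False xor False = False
Thus (A) is false.

(B): This is not ((not P iff W) iff H) or (H xor P).

not P = not True = False
not P iff W = False iff False = True
(not P iff W) iff H = True iff True = True
not ((not P iff W) iff H) = not True = False
H xor P = True xor True = False
not ((not P iff W) iff H) or (H xor P) = False or False = False
Hence (B) is false.

Count: 0.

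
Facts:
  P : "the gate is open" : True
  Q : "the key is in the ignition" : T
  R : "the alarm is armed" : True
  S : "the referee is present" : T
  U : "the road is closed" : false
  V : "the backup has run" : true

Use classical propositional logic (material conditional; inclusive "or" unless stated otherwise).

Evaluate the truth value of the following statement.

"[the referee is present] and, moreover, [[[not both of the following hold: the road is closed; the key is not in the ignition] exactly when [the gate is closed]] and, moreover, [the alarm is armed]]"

False

Values: S=True, U=False, Q=True, P=True, R=True.
Parsed as S and (((U nand not Q) iff not P) and R)

not Q = not True = False
U nand not Q = False nand False = True
not P = not True = False
(U nand not Q) iff not P = True iff False = False
((U nand not Q) iff not P) and R = False and True = False
S and (((U nand not Q) iff not P) and R) = True and False = False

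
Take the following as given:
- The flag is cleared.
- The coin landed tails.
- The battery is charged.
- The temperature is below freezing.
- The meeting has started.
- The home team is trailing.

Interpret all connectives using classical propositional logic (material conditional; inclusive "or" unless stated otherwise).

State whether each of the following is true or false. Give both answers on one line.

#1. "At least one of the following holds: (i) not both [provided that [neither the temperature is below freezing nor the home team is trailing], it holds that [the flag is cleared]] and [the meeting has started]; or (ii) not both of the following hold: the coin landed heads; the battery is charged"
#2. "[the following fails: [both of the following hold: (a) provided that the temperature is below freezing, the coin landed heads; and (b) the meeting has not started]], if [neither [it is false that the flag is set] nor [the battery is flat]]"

#1 T, #2 T

Let R = "the temperature is below freezing" (True), V = "the home team is leading" (False), N = "the flag is set" (False), H = "the meeting has started" (True), G = "the coin landed heads" (False), D = "the battery is charged" (True).

#1: Formalization: (((R nor not V) -> not N) nand H) or (G nand D)

not V = not False = True
R nor not V = True nor True = False
not N = not False = True
(R nor not V) -> not N = False -> True = True
((R nor not V) -> not N) nand H = True nand True = False
G nand D = False nand True = True
(((R nor not V) -> not N) nand H) or (G nand D) = False or True = True
Hence #1 is true.

#2: This is (not N nor not D) -> not ((R -> G) and not H).

not N = not False = True
not D = not True = False
not N nor not D = True nor False = False
R -> G = True -> False = False
not H = not True = False
(R -> G) and not H = False and False = False
not ((R -> G) and not H) = not False = True
(not N nor not D) -> not ((R -> G) and not H) = False -> True = True
Hence #2 is true.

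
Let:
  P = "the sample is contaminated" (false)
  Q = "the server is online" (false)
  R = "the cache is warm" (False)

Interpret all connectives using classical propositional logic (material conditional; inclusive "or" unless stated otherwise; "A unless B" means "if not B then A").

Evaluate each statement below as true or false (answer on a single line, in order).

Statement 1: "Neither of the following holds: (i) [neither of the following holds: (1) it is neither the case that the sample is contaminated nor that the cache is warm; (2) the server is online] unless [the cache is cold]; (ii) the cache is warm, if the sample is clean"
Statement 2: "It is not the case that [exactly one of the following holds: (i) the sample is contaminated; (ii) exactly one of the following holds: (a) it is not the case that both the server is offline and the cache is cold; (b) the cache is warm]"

Statement 1 F; Statement 2 T

Statement 1: This is (((P nor R) nor Q) or not R) nor (not P -> R).

P nor R = False nor False = True
(P nor R) nor Q = True nor False = False
not R = not False = True
((P nor R) nor Q) or not R = False or True = True
not P = not False = True
not P -> R = True -> False = False
(((P nor R) nor Q) or not R) nor (not P -> R) = True nor False = False
So Statement 1 is false.

Statement 2: In symbols: not (P xor ((not Q nand not R) xor R))

not Q = not False = True
not R = not False = True
not Q nand not R = True nand True = False
(not Q nand not R) xor R = False xor False = False
P xor ((not Q nand not R) xor R) = False xor False = False
not (P xor ((not Q nand not R) xor R)) = not False = True
Thus Statement 2 is true.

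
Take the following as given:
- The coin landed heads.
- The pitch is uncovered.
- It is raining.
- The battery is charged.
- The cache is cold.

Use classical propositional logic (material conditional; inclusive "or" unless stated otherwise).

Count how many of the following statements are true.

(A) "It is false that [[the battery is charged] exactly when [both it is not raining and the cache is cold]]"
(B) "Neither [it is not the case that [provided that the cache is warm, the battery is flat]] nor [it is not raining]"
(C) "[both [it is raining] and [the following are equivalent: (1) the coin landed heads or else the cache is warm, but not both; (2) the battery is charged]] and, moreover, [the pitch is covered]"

2

Let L = "the battery is charged" (True), R = "it is raining" (True), S = "the cache is warm" (False), K = "the coin landed heads" (True), P = "the pitch is covered" (False).

(A): This is not (L iff (not R and not S)).

not R = not True = False
not S = not False = True
not R and not S = False and True = False
L iff (not R and not S) = True iff False = False
not (L iff (not R and not S)) = not False = True
Thus (A) is true.

(B): In symbols: not (S -> not L) nor not R

not L = not True = False
S -> not L = False -> False = True
not (S -> not L) = not True = False
not R = not True = False
not (S -> not L) nor not R = False nor False = True
Hence (B) is true.

(C): This is (R and ((K xor S) iff L)) and P.

K xor S = True xor False = True
(K xor S) iff L = True iff True = True
R and ((K xor S) iff L) = True and True = True
(R and ((K xor S) iff L)) and P = True and False = False
Thus (C) is false.

Count: 2.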